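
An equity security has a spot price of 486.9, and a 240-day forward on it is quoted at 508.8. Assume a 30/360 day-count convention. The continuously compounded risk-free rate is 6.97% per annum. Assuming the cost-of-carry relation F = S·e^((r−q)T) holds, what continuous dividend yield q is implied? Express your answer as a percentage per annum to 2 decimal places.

0.37%

From F = S·e^((r−q)T): (r − q) = ln(F/S)/T
ln(508.8/486.9) = ln(1.044978) = 0.043996
(r − q) = 0.043996 / (240/360) = 0.065994
q = r − ln(F/S)/T = 0.0697 − 0.065994 = 0.003706
q = 0.37%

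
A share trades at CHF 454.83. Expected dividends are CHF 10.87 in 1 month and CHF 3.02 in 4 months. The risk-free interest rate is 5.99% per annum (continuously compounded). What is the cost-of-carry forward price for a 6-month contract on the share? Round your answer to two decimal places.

CHF 454.46

PV(dividends) I = 10.87·e^(−0.0599·1/12) + 3.02·e^(−0.0599·4/12)
I = 10.8159 + 2.9603 = 13.7762
F = (S − I)·e^(rT) = (454.83 − 13.7762) · e^(0.0599·6/12)
= 441.0538 · e^0.029950 = 441.0538 × 1.030403 = CHF 454.46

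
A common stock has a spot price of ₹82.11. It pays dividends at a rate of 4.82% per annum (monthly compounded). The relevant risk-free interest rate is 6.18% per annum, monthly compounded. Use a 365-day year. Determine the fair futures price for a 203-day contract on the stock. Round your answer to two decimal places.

F = S · (1+r/12)^(12T) / (1+q/12)^(12T)
= 82.11 × 1.034877 / 1.027115 = 82.11 × 1.007557
F = ₹82.73

₹82.73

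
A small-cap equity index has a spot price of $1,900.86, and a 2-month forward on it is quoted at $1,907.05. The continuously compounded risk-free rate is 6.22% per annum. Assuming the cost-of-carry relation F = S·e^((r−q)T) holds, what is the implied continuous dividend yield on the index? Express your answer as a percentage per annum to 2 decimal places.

4.27%

From F = S·e^((r−q)T): (r − q) = ln(F/S)/T
ln(1907.05/1900.86) = ln(1.003256) = 0.003251
(r − q) = 0.003251 / (2/12) = 0.019506
q = r − ln(F/S)/T = 0.0622 − 0.019506 = 0.042694
q = 4.27%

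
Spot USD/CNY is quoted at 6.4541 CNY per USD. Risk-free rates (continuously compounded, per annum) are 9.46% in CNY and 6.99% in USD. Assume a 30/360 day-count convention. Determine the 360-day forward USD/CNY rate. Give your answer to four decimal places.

6.6155

F = S·e^((r_CNY − r_USD)T) = 6.4541 · e^((0.0946 − 0.0699) × 360/360)
= 6.4541 · e^0.024700 = 6.4541 × 1.025008
F = 6.6155 CNY per USD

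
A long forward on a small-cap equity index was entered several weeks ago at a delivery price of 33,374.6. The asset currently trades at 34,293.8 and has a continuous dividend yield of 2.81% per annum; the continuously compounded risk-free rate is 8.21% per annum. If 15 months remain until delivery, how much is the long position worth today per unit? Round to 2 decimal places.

Current fair forward for the remaining 15 months: F = S·e^((r − q)·T), (r − q) = 0.0821 − 0.0281 = 0.0540
F = 34293.8 · e^(0.0540 × 15/12) = 34293.8 × 1.06983026 = 36688.5450
Value of long forward = (F − K)·e^(−rT) = (36688.5450 − 33374.6) · e^(−0.0821·15/12)
= 3313.9450 × 0.90246533 = 2990.72

2990.72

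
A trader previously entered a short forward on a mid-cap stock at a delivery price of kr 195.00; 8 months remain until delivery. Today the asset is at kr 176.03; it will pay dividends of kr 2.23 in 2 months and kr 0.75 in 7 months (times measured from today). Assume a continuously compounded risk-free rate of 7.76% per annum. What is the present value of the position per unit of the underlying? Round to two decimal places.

kr 12.06

PV(remaining dividends) I = 2.23·e^(−0.0776·2/12) + 0.75·e^(−0.0776·7/12) = 2.9182
Current forward F = (S − I)·e^(rT) = (176.03 − 2.9182)·e^(0.0776·8/12) = 173.1118 × 1.053095 = 182.3032
Value (long) = (F − K)·e^(−rT) = (182.3032 − 195.00) × 0.949582 = -12.0567
Short position value = −(long value) = kr 12.06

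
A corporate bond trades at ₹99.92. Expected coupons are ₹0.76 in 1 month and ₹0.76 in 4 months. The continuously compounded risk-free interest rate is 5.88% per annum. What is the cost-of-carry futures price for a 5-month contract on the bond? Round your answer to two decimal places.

PV(coupons) I = 0.76·e^(−0.0588·1/12) + 0.76·e^(−0.0588·4/12)
I = 0.7563 + 0.7452 = 1.5015
F = (S − I)·e^(rT) = (99.92 − 1.5015) · e^(0.0588·5/12)
= 98.4185 · e^0.024500 = 98.4185 × 1.024803 = ₹100.86

₹100.86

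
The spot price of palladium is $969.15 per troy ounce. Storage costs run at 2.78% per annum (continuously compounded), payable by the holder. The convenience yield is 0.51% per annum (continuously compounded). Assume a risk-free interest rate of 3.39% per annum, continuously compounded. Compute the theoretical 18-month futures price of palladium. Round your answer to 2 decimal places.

$1,055.02 per troy ounce

Net carry = r + u − y = 0.0339 + 0.0278 − 0.0051 = 0.0566
F = S·e^((r+u−y)T) = 969.15 · e^(0.0566 × 18/12) = 969.15 · e^0.084900
= 969.15 × 1.088608 = $1,055.02 per troy ounce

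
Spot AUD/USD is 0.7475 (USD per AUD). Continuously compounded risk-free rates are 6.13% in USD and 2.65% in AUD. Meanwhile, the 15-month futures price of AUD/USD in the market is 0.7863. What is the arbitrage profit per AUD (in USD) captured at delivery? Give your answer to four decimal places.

0.0056 per AUD (in USD)

Fair futures: F* = S·e^(carry·T), with carry = (r_USD − r_AUD) = 0.0613 − 0.0265 = 0.0348
F* = 0.7475 · e^(0.0348 × 15/12) = 0.7475 · e^0.043500 = 0.7475 × 1.044460 = 0.7807
Market 0.7863 > fair 0.7807: forward overpriced → cash-and-carry (buy spot, short the forward).
At maturity, profit = |F_mkt − F*| = |0.7863 − 0.7807| = 0.0056 per AUD (in USD)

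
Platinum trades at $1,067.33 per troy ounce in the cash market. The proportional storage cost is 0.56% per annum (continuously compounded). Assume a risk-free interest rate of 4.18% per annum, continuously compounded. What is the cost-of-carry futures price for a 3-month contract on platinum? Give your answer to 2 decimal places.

$1,080.05 per troy ounce

Net carry = r + u − y = 0.0418 + 0.0056 − 0.0000 = 0.0474
F = S·e^((r+u−y)T) = 1067.33 · e^(0.0474 × 3/12) = 1067.33 · e^0.01185000
= 1067.33 × 1.01192049 = $1,080.05 per troy ounce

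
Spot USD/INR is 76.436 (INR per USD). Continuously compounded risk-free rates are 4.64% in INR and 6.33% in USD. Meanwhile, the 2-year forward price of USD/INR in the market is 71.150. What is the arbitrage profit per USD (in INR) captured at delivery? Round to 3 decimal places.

2.746 per USD (in INR)

Fair forward: F* = S·e^(carry·T), with carry = (r_INR − r_USD) = 0.0464 − 0.0633 = -0.0169
F* = 76.436 · e^(-0.0169 × 2) = 76.436 · e^-0.033800 = 76.436 × 0.966765 = 73.8956
Market 71.150 < fair 73.8956: forward underpriced → reverse cash-and-carry (short spot, go long the forward).
At maturity, profit = |F_mkt − F*| = |71.150 − 73.8956| = 2.746 per USD (in INR)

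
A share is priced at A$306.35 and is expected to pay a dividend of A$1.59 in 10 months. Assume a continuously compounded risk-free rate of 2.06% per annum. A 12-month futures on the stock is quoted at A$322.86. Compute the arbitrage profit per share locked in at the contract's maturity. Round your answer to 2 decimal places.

PV(dividends) I = 1.59·e^(−0.0206·10/12) = 1.5629
Fair futures F* = (S − I)·e^(rT) = (306.35 − 1.5629)·e^0.020600 = 304.7871 × 1.020814 = 311.1309
Market A$322.86 > fair 311.1309: forward overpriced → cash-and-carry (borrow at r, buy the stock and collect the dividends, short the forward).
Profit at T = |F_mkt − F*| = |322.86 − 311.1309| = A$11.73 per share

A$11.73 per share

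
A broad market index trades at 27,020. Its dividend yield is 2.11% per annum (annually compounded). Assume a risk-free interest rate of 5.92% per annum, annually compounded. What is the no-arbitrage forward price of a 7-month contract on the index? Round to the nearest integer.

27,604

F = S · (1+r)^T / (1+q)^T
= 27020 × 1.034119 / 1.012255 = 27020 × 1.021599
F = 27,604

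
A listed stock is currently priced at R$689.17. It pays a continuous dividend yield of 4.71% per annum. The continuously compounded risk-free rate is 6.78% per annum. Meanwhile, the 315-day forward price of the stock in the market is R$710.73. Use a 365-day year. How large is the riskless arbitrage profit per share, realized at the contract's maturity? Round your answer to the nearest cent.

R$9.14 per share

Fair forward: F* = S·e^(carry·T), with carry = (r − q) = 0.0678 − 0.0471 = 0.0207
F* = 689.17 · e^(0.0207 × 315/365) = 689.17 · e^0.017864 = 689.17 × 1.018025 = R$701.5923
Market R$710.73 > fair R$701.5923: forward overpriced → cash-and-carry (buy spot, short the forward).
At maturity, profit = |F_mkt − F*| = |710.73 − 701.5923| = R$9.14 per share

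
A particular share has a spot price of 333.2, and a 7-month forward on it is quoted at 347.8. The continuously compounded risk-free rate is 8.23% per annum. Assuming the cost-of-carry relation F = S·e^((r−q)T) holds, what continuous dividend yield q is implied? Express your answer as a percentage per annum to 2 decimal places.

0.88%

From F = S·e^((r−q)T): (r − q) = ln(F/S)/T
ln(347.8/333.2) = ln(1.043818) = 0.042885
(r − q) = 0.042885 / (7/12) = 0.073517
q = r − ln(F/S)/T = 0.0823 − 0.073517 = 0.008783
q = 0.88%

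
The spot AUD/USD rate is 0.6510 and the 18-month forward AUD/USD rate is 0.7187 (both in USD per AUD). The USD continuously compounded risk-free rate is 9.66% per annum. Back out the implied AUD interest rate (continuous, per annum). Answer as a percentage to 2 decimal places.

F = S·e^((r_USD − r_AUD)T) ⇒ r_AUD = r_USD − ln(F/S)/T
ln(0.7187/0.6510) = 0.098934; /(18/12) = 0.065956
r_AUD = 0.0966 − 0.065956 = 0.030644
r_AUD = 3.06%

3.06%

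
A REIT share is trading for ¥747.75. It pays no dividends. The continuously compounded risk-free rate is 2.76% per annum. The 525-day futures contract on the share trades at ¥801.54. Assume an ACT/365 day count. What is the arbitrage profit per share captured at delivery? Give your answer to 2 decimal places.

Fair futures: F* = S·e^(carry·T), with carry = r = 0.0276
F* = 747.75 · e^(0.0276 × 525/365) = 747.75 · e^0.039699 = 747.75 × 1.040498 = ¥778.0324
Market ¥801.54 > fair ¥778.0324: forward overpriced → cash-and-carry (buy spot, short the forward).
At maturity, profit = |F_mkt − F*| = |801.54 − 778.0324| = ¥23.51 per share

¥23.51 per share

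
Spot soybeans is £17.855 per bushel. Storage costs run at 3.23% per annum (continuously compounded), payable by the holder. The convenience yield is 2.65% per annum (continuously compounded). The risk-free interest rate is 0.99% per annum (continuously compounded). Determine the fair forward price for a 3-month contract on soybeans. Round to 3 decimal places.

Net carry = r + u − y = 0.0099 + 0.0323 − 0.0265 = 0.0157
F = S·e^((r+u−y)T) = 17.855 · e^(0.0157 × 3/12) = 17.855 · e^0.003925
= 17.855 × 1.003933 = £17.925 per bushel

£17.925 per bushel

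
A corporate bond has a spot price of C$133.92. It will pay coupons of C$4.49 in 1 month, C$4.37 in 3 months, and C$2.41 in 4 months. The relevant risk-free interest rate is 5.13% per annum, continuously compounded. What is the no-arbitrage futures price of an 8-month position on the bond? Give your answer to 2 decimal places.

PV(coupons) I = 4.49·e^(−0.0513·1/12) + 4.37·e^(−0.0513·3/12) + 2.41·e^(−0.0513·4/12)
I = 4.4708 + 4.3143 + 2.3691 = 11.1542
F = (S − I)·e^(rT) = (133.92 − 11.1542) · e^(0.0513·8/12)
= 122.7658 · e^0.034200 = 122.7658 × 1.034792 = C$127.04

C$127.04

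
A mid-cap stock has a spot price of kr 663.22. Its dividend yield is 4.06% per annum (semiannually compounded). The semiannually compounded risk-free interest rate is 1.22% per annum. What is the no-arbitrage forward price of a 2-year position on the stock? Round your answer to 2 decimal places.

kr 627.06

F = S · (1+r/2)^(2T) / (1+q/2)^(2T)
= 663.22 × 1.024624 / 1.083706 = 663.22 × 0.945482
F = kr 627.06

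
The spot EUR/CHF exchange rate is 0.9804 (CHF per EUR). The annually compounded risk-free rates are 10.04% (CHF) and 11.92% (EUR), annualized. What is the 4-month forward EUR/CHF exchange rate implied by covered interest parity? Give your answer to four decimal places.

0.9749

By covered interest parity, F = S · (1+r_CHF)^T / (1+r_EUR)^T
= 0.9804 × 1.032405 / 1.038251 = 0.9804 × 0.994369
F = 0.9749 CHF per EUR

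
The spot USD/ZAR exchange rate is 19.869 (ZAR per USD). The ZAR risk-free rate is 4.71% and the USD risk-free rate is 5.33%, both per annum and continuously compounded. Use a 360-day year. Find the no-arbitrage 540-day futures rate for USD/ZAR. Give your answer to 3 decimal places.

19.685

F = S·e^((r_ZAR − r_USD)T) = 19.869 · e^((0.0471 − 0.0533) × 540/360)
= 19.869 · e^-0.009300 = 19.869 × 0.990743
F = 19.685 ZAR per USD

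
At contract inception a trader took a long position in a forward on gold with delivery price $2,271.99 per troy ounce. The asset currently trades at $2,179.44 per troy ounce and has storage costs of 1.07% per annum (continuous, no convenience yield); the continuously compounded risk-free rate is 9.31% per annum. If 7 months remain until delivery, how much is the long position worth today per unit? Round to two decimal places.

Current fair forward for the remaining 7 months: F = S·e^((r + u)·T), (r + u) = 0.0931 + 0.0107 = 0.1038
F = 2179.44 · e^(0.1038 × 7/12) = 2179.44 × 1.06242072 = 2315.4822
Value of long forward = (F − K)·e^(−rT) = (2315.4822 − 2271.99) · e^(−0.0931·7/12)
= 43.4922 × 0.94714003 = 41.19

$41.19 per troy ounce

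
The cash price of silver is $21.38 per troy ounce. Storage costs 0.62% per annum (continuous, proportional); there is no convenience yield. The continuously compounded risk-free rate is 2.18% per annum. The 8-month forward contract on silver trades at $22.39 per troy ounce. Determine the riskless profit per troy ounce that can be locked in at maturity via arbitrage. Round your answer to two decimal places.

$0.61 per troy ounce

Fair forward: F* = S·e^(carry·T), with carry = (r + u) = 0.0218 + 0.0062 = 0.0280
F* = 21.38 · e^(0.0280 × 8/12) = 21.38 · e^0.018667 = 21.38 × 1.018842 = $21.7828
Market $22.39 > fair $21.7828: forward overpriced → cash-and-carry (buy spot, short the forward).
At maturity, profit = |F_mkt − F*| = |22.39 − 21.7828| = $0.61 per troy ounce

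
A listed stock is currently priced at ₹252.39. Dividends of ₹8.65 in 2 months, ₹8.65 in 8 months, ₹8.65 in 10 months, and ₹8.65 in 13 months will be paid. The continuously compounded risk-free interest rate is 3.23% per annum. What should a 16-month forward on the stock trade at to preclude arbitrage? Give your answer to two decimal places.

PV(dividends) I = 8.65·e^(−0.0323·2/12) + 8.65·e^(−0.0323·8/12) + 8.65·e^(−0.0323·10/12) + 8.65·e^(−0.0323·13/12)
I = 8.6036 + 8.4657 + 8.4203 + 8.3526 = 33.8422
F = (S − I)·e^(rT) = (252.39 − 33.8422) · e^(0.0323·16/12)
= 218.5478 · e^0.043067 = 218.5478 × 1.044008 = ₹228.17

₹228.17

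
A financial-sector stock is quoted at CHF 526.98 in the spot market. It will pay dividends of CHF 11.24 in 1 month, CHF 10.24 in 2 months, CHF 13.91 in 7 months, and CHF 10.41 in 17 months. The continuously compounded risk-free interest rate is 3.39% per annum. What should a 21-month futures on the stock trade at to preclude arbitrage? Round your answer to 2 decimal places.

PV(dividends) I = 11.24·e^(−0.0339·1/12) + 10.24·e^(−0.0339·2/12) + 13.91·e^(−0.0339·7/12) + 10.41·e^(−0.0339·17/12)
I = 11.2083 + 10.1823 + 13.6376 + 9.9219 = 44.9501
F = (S − I)·e^(rT) = (526.98 − 44.9501) · e^(0.0339·21/12)
= 482.0299 · e^0.059325 = 482.0299 × 1.061120 = CHF 511.49

CHF 511.49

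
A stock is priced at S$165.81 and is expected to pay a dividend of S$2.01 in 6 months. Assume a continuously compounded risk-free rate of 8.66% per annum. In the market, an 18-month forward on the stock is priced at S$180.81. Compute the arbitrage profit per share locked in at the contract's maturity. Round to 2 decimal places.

S$5.81 per share

PV(dividends) I = 2.01·e^(−0.0866·6/12) = 1.9248
Fair forward F* = (S − I)·e^(rT) = (165.81 − 1.9248)·e^0.129900 = 163.8852 × 1.138715 = 186.6185
Market S$180.81 < fair 186.6185: forward underpriced → reverse cash-and-carry (short the stock, invest proceeds at r, pay the dividends, go long the forward).
Profit at T = |F_mkt − F*| = |180.81 − 186.6185| = S$5.81 per share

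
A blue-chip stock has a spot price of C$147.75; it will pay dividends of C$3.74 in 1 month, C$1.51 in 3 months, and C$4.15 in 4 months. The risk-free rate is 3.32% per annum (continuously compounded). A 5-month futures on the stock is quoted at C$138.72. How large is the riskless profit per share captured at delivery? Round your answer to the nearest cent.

C$1.63 per share

PV(dividends) I = 3.74·e^(−0.0332·1/12) + 1.51·e^(−0.0332·3/12) + 4.15·e^(−0.0332·4/12) = 9.3315
Fair futures F* = (S − I)·e^(rT) = (147.75 − 9.3315)·e^0.013833 = 138.4185 × 1.013929 = 140.3465
Market C$138.72 < fair 140.3465: forward underpriced → reverse cash-and-carry (short the stock, invest proceeds at r, pay the dividends, go long the forward).
Profit at T = |F_mkt − F*| = |138.72 − 140.3465| = C$1.63 per share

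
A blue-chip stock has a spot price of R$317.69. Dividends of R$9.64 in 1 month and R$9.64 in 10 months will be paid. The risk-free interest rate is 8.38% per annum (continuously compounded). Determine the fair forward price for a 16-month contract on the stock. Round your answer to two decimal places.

PV(dividends) I = 9.64·e^(−0.0838·1/12) + 9.64·e^(−0.0838·10/12)
I = 9.5729 + 8.9898 = 18.5627
F = (S − I)·e^(rT) = (317.69 − 18.5627) · e^(0.0838·16/12)
= 299.1273 · e^0.111733 = 299.1273 × 1.118214 = R$334.49

R$334.49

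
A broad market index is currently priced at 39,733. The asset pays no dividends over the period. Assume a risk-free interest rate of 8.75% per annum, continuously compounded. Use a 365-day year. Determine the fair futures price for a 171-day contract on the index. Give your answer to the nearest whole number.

41,396

F = S·e^(rT) = 39733 · e^(0.0875 × 171/365)
= 39733 · e^0.040993 = 39733 × 1.041845
F = 41,396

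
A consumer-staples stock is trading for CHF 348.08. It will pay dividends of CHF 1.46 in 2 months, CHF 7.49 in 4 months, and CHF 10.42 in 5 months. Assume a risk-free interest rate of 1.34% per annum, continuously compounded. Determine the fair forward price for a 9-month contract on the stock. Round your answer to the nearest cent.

CHF 332.13

PV(dividends) I = 1.46·e^(−0.0134·2/12) + 7.49·e^(−0.0134·4/12) + 10.42·e^(−0.0134·5/12)
I = 1.4567 + 7.4566 + 10.3620 = 19.2753
F = (S − I)·e^(rT) = (348.08 − 19.2753) · e^(0.0134·9/12)
= 328.8047 · e^0.010050 = 328.8047 × 1.010101 = CHF 332.13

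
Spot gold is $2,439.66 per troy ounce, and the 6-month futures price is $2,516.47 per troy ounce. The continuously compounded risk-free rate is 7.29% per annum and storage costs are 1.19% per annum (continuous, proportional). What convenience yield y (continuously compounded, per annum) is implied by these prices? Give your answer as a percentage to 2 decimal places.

2.28%

F = S·e^((r+u−y)T) ⇒ (r+u−y) = ln(F/S)/T
ln(2516.47/2439.66) = 0.030998; /T ⇒ 0.061996
y = r + u − ln(F/S)/T = 0.0729 + 0.0119 − 0.061996 = 0.022804
y = 2.28%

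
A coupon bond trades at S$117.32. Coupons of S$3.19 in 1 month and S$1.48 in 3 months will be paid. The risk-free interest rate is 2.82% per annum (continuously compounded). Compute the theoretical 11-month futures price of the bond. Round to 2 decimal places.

PV(coupons) I = 3.19·e^(−0.0282·1/12) + 1.48·e^(−0.0282·3/12)
I = 3.1825 + 1.4696 = 4.6521
F = (S − I)·e^(rT) = (117.32 − 4.6521) · e^(0.0282·11/12)
= 112.6679 · e^0.025850 = 112.6679 × 1.026187 = S$115.62

S$115.62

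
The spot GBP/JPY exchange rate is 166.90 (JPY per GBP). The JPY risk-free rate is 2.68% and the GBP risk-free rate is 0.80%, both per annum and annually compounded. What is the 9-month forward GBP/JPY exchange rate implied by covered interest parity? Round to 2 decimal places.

169.23

By covered interest parity, F = S · (1+r_JPY)^T / (1+r_GBP)^T
= 166.90 × 1.020033 / 1.005994 = 166.90 × 1.013955
F = 169.23 JPY per GBP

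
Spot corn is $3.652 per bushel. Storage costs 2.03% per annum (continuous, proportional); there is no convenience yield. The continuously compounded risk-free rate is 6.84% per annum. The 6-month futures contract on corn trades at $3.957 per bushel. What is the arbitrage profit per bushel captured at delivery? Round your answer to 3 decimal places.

Fair futures: F* = S·e^(carry·T), with carry = (r + u) = 0.0684 + 0.0203 = 0.0887
F* = 3.652 · e^(0.0887 × 6/12) = 3.652 · e^0.044350 = 3.652 × 1.045348 = $3.8176
Market $3.957 > fair $3.8176: forward overpriced → cash-and-carry (buy spot, short the forward).
At maturity, profit = |F_mkt − F*| = |3.957 − 3.8176| = $0.139 per bushel

$0.139 per bushel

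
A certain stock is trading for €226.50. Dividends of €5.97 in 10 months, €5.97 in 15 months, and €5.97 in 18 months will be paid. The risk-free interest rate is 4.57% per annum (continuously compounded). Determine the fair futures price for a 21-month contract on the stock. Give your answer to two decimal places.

€226.99

PV(dividends) I = 5.97·e^(−0.0457·10/12) + 5.97·e^(−0.0457·15/12) + 5.97·e^(−0.0457·18/12)
I = 5.7469 + 5.6385 + 5.5745 = 16.9599
F = (S − I)·e^(rT) = (226.50 − 16.9599) · e^(0.0457·21/12)
= 209.5401 · e^0.079975 = 209.5401 × 1.083260 = €226.99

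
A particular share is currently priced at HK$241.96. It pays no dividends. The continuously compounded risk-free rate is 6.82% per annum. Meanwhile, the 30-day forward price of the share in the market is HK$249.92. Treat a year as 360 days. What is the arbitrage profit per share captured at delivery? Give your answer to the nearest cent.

HK$6.58 per share

Fair forward: F* = S·e^(carry·T), with carry = r = 0.0682
F* = 241.96 · e^(0.0682 × 30/360) = 241.96 · e^0.005683 = 241.96 × 1.005699 = HK$243.3389
Market HK$249.92 > fair HK$243.3389: forward overpriced → cash-and-carry (buy spot, short the forward).
At maturity, profit = |F_mkt − F*| = |249.92 − 243.3389| = HK$6.58 per share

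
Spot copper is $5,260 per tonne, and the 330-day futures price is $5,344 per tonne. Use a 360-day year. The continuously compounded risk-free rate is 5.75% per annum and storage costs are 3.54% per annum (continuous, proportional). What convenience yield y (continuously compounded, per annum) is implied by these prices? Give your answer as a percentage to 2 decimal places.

F = S·e^((r+u−y)T) ⇒ (r+u−y) = ln(F/S)/T
ln(5344/5260) = 0.015843; /T ⇒ 0.017283
y = r + u − ln(F/S)/T = 0.0575 + 0.0354 − 0.017283 = 0.075617
y = 7.56%

7.56%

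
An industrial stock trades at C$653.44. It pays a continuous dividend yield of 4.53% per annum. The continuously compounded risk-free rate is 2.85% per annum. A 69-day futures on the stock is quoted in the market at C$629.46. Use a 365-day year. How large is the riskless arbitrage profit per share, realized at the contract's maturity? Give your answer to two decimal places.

C$21.91 per share

Fair futures: F* = S·e^(carry·T), with carry = (r − q) = 0.0285 − 0.0453 = -0.0168
F* = 653.44 · e^(-0.0168 × 69/365) = 653.44 · e^-0.003176 = 653.44 × 0.996829 = C$651.3679
Market C$629.46 < fair C$651.3679: forward underpriced → reverse cash-and-carry (short spot, go long the forward).
At maturity, profit = |F_mkt − F*| = |629.46 − 651.3679| = C$21.91 per share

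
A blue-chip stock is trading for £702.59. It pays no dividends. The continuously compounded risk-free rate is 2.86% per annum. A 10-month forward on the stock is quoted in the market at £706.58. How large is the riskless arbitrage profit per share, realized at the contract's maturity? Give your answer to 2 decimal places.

Fair forward: F* = S·e^(carry·T), with carry = r = 0.0286
F* = 702.59 · e^(0.0286 × 10/12) = 702.59 · e^0.023833 = 702.59 × 1.024119 = £719.5358
Market £706.58 < fair £719.5358: forward underpriced → reverse cash-and-carry (short spot, go long the forward).
At maturity, profit = |F_mkt − F*| = |706.58 − 719.5358| = £12.96 per share

£12.96 per share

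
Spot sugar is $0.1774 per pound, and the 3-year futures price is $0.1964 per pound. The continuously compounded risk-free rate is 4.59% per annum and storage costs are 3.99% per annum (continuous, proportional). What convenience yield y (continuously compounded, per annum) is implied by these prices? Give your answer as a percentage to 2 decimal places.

5.19%

F = S·e^((r+u−y)T) ⇒ (r+u−y) = ln(F/S)/T
ln(0.1964/0.1774) = 0.101746; /T ⇒ 0.033915
y = r + u − ln(F/S)/T = 0.0459 + 0.0399 − 0.033915 = 0.051885
y = 5.19%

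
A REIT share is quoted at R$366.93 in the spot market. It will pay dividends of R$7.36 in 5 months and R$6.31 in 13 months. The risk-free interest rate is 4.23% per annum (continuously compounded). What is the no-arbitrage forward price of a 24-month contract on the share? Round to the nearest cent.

R$384.89

PV(dividends) I = 7.36·e^(−0.0423·5/12) + 6.31·e^(−0.0423·13/12)
I = 7.2314 + 6.0274 = 13.2588
F = (S − I)·e^(rT) = (366.93 − 13.2588) · e^(0.0423·24/12)
= 353.6712 · e^0.084600 = 353.6712 × 1.088282 = R$384.89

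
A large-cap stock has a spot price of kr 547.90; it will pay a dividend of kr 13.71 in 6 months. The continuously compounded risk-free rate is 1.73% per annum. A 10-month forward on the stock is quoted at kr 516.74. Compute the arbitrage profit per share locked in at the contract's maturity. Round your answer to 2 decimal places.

PV(dividends) I = 13.71·e^(−0.0173·6/12) = 13.5919
Fair forward F* = (S − I)·e^(rT) = (547.90 − 13.5919)·e^0.014417 = 534.3081 × 1.014521 = 542.0668
Market kr 516.74 < fair 542.0668: forward underpriced → reverse cash-and-carry (short the stock, invest proceeds at r, pay the dividends, go long the forward).
Profit at T = |F_mkt − F*| = |516.74 − 542.0668| = kr 25.33 per share

kr 25.33 per share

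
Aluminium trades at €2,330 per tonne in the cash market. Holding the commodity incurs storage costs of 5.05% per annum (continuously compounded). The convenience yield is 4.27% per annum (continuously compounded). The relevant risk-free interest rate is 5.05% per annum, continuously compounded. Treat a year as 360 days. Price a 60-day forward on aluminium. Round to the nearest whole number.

€2,353 per tonne

Net carry = r + u − y = 0.0505 + 0.0505 − 0.0427 = 0.0583
F = S·e^((r+u−y)T) = 2330 · e^(0.0583 × 60/360) = 2330 · e^0.009717
= 2330 × 1.009764 = €2,353 per tonne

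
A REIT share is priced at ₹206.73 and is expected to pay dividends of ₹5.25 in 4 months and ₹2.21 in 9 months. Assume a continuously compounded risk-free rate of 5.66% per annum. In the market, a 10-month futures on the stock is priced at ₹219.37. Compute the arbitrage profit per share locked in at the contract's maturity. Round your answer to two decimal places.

PV(dividends) I = 5.25·e^(−0.0566·4/12) + 2.21·e^(−0.0566·9/12) = 7.2700
Fair futures F* = (S − I)·e^(rT) = (206.73 − 7.2700)·e^0.047167 = 199.4600 × 1.048297 = 209.0933
Market ₹219.37 > fair 209.0933: forward overpriced → cash-and-carry (borrow at r, buy the stock and collect the dividends, short the forward).
Profit at T = |F_mkt − F*| = |219.37 − 209.0933| = ₹10.28 per share

₹10.28 per share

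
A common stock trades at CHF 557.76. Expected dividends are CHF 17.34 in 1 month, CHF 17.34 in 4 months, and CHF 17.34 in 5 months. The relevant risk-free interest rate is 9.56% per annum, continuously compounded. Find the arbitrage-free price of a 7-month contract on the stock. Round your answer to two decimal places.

PV(dividends) I = 17.34·e^(−0.0956·1/12) + 17.34·e^(−0.0956·4/12) + 17.34·e^(−0.0956·5/12)
I = 17.2024 + 16.7961 + 16.6629 = 50.6614
F = (S − I)·e^(rT) = (557.76 − 50.6614) · e^(0.0956·7/12)
= 507.0986 · e^0.055767 = 507.0986 × 1.057351 = CHF 536.18

CHF 536.18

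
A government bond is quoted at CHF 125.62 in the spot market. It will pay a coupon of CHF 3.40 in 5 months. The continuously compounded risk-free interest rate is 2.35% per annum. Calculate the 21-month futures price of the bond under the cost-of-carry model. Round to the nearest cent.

PV(coupons) I = 3.40·e^(−0.0235·5/12)
I = 3.3669
F = (S − I)·e^(rT) = (125.62 − 3.3669) · e^(0.0235·21/12)
= 122.2531 · e^0.041125 = 122.2531 × 1.041982 = CHF 127.39

CHF 127.39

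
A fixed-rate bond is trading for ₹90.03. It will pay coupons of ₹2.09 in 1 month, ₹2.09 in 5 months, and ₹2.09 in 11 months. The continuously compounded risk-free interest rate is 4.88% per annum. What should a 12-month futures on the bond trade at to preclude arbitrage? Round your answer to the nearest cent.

PV(coupons) I = 2.09·e^(−0.0488·1/12) + 2.09·e^(−0.0488·5/12) + 2.09·e^(−0.0488·11/12)
I = 2.0815 + 2.0479 + 1.9986 = 6.1280
F = (S − I)·e^(rT) = (90.03 − 6.1280) · e^(0.0488·12/12)
= 83.9020 · e^0.048800 = 83.9020 × 1.050010 = ₹88.10

₹88.10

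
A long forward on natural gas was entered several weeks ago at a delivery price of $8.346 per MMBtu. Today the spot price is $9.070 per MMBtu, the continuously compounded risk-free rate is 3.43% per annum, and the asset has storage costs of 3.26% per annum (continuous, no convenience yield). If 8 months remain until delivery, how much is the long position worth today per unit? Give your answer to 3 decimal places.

$1.112 per MMBtu

Current fair forward for the remaining 8 months: F = S·e^((r + u)·T), (r + u) = 0.0343 + 0.0326 = 0.0669
F = 9.070 · e^(0.0669 × 8/12) = 9.070 × 1.045610 = 9.4837
Value of long forward = (F − K)·e^(−rT) = (9.4837 − 8.346) · e^(−0.0343·8/12)
= 1.1377 × 0.977393 = 1.112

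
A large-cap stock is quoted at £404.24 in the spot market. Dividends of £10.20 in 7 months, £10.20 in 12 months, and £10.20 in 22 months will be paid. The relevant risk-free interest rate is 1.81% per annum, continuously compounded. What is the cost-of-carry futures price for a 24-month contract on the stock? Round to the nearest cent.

PV(dividends) I = 10.20·e^(−0.0181·7/12) + 10.20·e^(−0.0181·12/12) + 10.20·e^(−0.0181·22/12)
I = 10.0929 + 10.0170 + 9.8671 = 29.9770
F = (S − I)·e^(rT) = (404.24 − 29.9770) · e^(0.0181·24/12)
= 374.2630 · e^0.036200 = 374.2630 × 1.036863 = £388.06

£388.06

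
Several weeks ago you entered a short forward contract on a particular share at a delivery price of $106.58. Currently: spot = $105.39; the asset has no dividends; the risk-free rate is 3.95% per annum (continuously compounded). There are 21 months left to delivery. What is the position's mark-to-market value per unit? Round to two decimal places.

-$5.93

Current fair forward for the remaining 21 months: F = S·e^(r·T), r = 0.0395
F = 105.39 · e^(0.0395 × 21/12) = 105.39 × 1.071570 = 112.9328
Value of long forward = (F − K)·e^(−rT) = (112.9328 − 106.58) · e^(−0.0395·21/12)
= 6.3528 × 0.933210 = 5.93
Short position value = −(long value) = -$5.93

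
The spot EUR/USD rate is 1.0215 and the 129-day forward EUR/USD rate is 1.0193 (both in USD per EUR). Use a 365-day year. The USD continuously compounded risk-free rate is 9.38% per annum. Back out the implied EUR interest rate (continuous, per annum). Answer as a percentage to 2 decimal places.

F = S·e^((r_USD − r_EUR)T) ⇒ r_EUR = r_USD − ln(F/S)/T
ln(1.0193/1.0215) = -0.002156; /(129/365) = -0.006100
r_EUR = 0.0938 + 0.006100 = 0.099900
r_EUR = 9.99%

9.99%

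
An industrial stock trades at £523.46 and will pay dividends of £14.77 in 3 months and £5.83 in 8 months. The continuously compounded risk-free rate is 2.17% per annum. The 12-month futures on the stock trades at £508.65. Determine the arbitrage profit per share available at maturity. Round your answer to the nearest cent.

£5.41 per share

PV(dividends) I = 14.77·e^(−0.0217·3/12) + 5.83·e^(−0.0217·8/12) = 20.4364
Fair futures F* = (S − I)·e^(rT) = (523.46 − 20.4364)·e^0.021700 = 503.0236 × 1.021937 = 514.0584
Market £508.65 < fair 514.0584: forward underpriced → reverse cash-and-carry (short the stock, invest proceeds at r, pay the dividends, go long the forward).
Profit at T = |F_mkt − F*| = |508.65 − 514.0584| = £5.41 per share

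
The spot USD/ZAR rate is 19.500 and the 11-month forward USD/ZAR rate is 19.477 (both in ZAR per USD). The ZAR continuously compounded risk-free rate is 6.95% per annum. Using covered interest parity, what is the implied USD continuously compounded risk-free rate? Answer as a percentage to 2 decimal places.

7.08%

F = S·e^((r_ZAR − r_USD)T) ⇒ r_USD = r_ZAR − ln(F/S)/T
ln(19.477/19.500) = -0.001180; /(11/12) = -0.001287
r_USD = 0.0695 + 0.001287 = 0.070787
r_USD = 7.08%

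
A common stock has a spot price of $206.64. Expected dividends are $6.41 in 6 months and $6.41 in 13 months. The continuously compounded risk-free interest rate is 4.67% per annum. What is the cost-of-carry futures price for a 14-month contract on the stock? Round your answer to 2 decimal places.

$205.16

PV(dividends) I = 6.41·e^(−0.0467·6/12) + 6.41·e^(−0.0467·13/12)
I = 6.2621 + 6.0938 = 12.3559
F = (S − I)·e^(rT) = (206.64 − 12.3559) · e^(0.0467·14/12)
= 194.2841 · e^0.054483 = 194.2841 × 1.055995 = $205.16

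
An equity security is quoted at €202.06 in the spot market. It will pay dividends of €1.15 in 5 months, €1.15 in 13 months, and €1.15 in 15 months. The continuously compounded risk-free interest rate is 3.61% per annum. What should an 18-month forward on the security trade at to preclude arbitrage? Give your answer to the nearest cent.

€209.78

PV(dividends) I = 1.15·e^(−0.0361·5/12) + 1.15·e^(−0.0361·13/12) + 1.15·e^(−0.0361·15/12)
I = 1.1328 + 1.1059 + 1.0993 = 3.3380
F = (S − I)·e^(rT) = (202.06 − 3.3380) · e^(0.0361·18/12)
= 198.7220 · e^0.054150 = 198.7220 × 1.055643 = €209.78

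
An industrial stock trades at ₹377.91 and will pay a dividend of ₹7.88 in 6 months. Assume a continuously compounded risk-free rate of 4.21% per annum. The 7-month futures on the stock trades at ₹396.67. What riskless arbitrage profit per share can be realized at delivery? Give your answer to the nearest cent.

₹17.27 per share

PV(dividends) I = 7.88·e^(−0.0421·6/12) = 7.7159
Fair futures F* = (S − I)·e^(rT) = (377.91 − 7.7159)·e^0.024558 = 370.1941 × 1.024862 = 379.3979
Market ₹396.67 > fair 379.3979: forward overpriced → cash-and-carry (borrow at r, buy the stock and collect the dividends, short the forward).
Profit at T = |F_mkt − F*| = |396.67 − 379.3979| = ₹17.27 per share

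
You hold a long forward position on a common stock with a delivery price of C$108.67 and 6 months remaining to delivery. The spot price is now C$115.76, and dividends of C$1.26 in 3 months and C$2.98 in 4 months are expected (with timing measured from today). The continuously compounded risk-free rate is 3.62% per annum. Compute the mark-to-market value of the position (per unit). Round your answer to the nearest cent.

C$4.85

PV(remaining dividends) I = 1.26·e^(−0.0362·3/12) + 2.98·e^(−0.0362·4/12) = 4.1929
Current forward F = (S − I)·e^(rT) = (115.76 − 4.1929)·e^(0.0362·6/12) = 111.5671 × 1.018265 = 113.6049
Value (long) = (F − K)·e^(−rT) = (113.6049 − 108.67) × 0.982063 = 4.8464
Value = C$4.85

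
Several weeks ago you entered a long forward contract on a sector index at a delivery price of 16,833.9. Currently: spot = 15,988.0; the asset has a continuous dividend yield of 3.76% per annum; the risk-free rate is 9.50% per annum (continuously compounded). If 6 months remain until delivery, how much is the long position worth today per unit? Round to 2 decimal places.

-362.75

Current fair forward for the remaining 6 months: F = S·e^((r − q)·T), (r − q) = 0.0950 − 0.0376 = 0.0574
F = 15988.0 · e^(0.0574 × 6/12) = 15988.0 × 1.02911581 = 16453.5036
Value of long forward = (F − K)·e^(−rT) = (16453.5036 − 16833.9) · e^(−0.0950·6/12)
= -380.3964 × 0.95361047 = -362.75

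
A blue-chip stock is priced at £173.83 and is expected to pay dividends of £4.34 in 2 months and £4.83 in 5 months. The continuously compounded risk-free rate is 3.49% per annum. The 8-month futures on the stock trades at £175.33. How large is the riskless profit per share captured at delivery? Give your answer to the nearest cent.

PV(dividends) I = 4.34·e^(−0.0349·2/12) + 4.83·e^(−0.0349·5/12) = 9.0751
Fair futures F* = (S − I)·e^(rT) = (173.83 − 9.0751)·e^0.023267 = 164.7549 × 1.023540 = 168.6332
Market £175.33 > fair 168.6332: forward overpriced → cash-and-carry (borrow at r, buy the stock and collect the dividends, short the forward).
Profit at T = |F_mkt − F*| = |175.33 − 168.6332| = £6.70 per share

£6.70 per share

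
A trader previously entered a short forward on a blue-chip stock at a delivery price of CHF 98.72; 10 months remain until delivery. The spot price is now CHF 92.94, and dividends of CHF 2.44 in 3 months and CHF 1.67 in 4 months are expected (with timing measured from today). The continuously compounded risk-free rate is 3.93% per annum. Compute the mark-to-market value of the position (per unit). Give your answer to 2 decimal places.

CHF 6.66

PV(remaining dividends) I = 2.44·e^(−0.0393·3/12) + 1.67·e^(−0.0393·4/12) = 4.0644
Current forward F = (S − I)·e^(rT) = (92.94 − 4.0644)·e^(0.0393·10/12) = 88.8756 × 1.033292 = 91.8344
Value (long) = (F − K)·e^(−rT) = (91.8344 − 98.72) × 0.967780 = -6.6637
Short position value = −(long value) = CHF 6.66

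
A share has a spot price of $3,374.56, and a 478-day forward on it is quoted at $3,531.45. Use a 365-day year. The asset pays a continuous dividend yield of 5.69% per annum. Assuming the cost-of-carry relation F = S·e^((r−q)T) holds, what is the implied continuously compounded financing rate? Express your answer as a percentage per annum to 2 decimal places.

9.16%

From F = S·e^((r−q)T): (r − q) = ln(F/S)/T
ln(3531.45/3374.56) = ln(1.046492) = 0.045444
(r − q) = 0.045444 / (478/365) = 0.034701
r = ln(F/S)/T + q = 0.034701 + 0.0569 = 0.091601
r = 9.16%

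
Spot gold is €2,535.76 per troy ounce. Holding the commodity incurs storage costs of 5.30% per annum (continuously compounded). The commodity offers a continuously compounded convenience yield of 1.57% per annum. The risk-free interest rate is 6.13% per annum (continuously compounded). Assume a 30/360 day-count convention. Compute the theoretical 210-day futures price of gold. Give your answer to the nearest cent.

Net carry = r + u − y = 0.0613 + 0.0530 − 0.0157 = 0.0986
F = S·e^((r+u−y)T) = 2535.76 · e^(0.0986 × 210/360) = 2535.76 · e^0.05751667
= 2535.76 × 1.05920293 = €2,685.88 per troy ounce

€2,685.88 per troy ounce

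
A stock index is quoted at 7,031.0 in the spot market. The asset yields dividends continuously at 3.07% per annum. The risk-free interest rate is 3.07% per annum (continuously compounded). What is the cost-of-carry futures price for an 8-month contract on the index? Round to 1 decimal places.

7,031.0

F = S·e^((r − q)T) = 7031.0 · e^((0.0307 − 0.0307) × 8/12)
= 7031.0 · e^0.000000 = 7031.0 × 1.000000
F = 7,031.0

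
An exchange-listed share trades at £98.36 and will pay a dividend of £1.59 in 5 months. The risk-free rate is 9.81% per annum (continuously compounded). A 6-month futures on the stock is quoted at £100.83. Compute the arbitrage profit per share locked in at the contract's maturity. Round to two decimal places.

PV(dividends) I = 1.59·e^(−0.0981·5/12) = 1.5263
Fair futures F* = (S − I)·e^(rT) = (98.36 − 1.5263)·e^0.049050 = 96.8337 × 1.050273 = 101.7018
Market £100.83 < fair 101.7018: forward underpriced → reverse cash-and-carry (short the stock, invest proceeds at r, pay the dividends, go long the forward).
Profit at T = |F_mkt − F*| = |100.83 − 101.7018| = £0.87 per share

£0.87 per share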